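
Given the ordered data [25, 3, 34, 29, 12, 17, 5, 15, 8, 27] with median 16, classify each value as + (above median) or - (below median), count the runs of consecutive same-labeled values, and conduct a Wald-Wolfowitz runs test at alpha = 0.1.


Step 1: Compute median = 16; label A = above, B = below.
Labels in order: ABAABABBBA  (n_A = 5, n_B = 5)
Step 2: Count runs R = 7.
Step 3: Under H0 (random ordering), E[R] = 2*n_A*n_B/(n_A+n_B) + 1 = 2*5*5/10 + 1 = 6.0000.
        Var[R] = 2*n_A*n_B*(2*n_A*n_B - n_A - n_B) / ((n_A+n_B)^2 * (n_A+n_B-1)) = 2000/900 = 2.2222.
        SD[R] = 1.4907.
Step 4: Continuity-corrected z = (R - 0.5 - E[R]) / SD[R] = (7 - 0.5 - 6.0000) / 1.4907 = 0.3354.
Step 5: Two-sided p-value via normal approximation = 2*(1 - Phi(|z|)) = 0.737316.
Step 6: alpha = 0.1. fail to reject H0.

R = 7, z = 0.3354, p = 0.737316, fail to reject H0.


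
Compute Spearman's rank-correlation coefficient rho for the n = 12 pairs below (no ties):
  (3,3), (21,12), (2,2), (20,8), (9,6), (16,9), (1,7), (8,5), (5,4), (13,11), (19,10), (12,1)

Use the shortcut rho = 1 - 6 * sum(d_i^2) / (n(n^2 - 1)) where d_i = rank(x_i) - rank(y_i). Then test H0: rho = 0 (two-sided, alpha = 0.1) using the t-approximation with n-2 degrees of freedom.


Step 1: Rank x and y separately (midranks; no ties here).
rank(x): 3->3, 21->12, 2->2, 20->11, 9->6, 16->9, 1->1, 8->5, 5->4, 13->8, 19->10, 12->7
rank(y): 3->3, 12->12, 2->2, 8->8, 6->6, 9->9, 7->7, 5->5, 4->4, 11->11, 10->10, 1->1
Step 2: d_i = R_x(i) - R_y(i); compute d_i^2.
  (3-3)^2=0, (12-12)^2=0, (2-2)^2=0, (11-8)^2=9, (6-6)^2=0, (9-9)^2=0, (1-7)^2=36, (5-5)^2=0, (4-4)^2=0, (8-11)^2=9, (10-10)^2=0, (7-1)^2=36
sum(d^2) = 90.
Step 3: rho = 1 - 6*90 / (12*(12^2 - 1)) = 1 - 540/1716 = 0.685315.
Step 4: Under H0, t = rho * sqrt((n-2)/(1-rho^2)) = 2.9759 ~ t(10).
Step 5: Two-sided p-value from the t-distribution with 10 df = 0.013906.
Step 6: alpha = 0.1. reject H0.

rho = 0.6853, p = 0.013906, reject H0 at alpha = 0.1.


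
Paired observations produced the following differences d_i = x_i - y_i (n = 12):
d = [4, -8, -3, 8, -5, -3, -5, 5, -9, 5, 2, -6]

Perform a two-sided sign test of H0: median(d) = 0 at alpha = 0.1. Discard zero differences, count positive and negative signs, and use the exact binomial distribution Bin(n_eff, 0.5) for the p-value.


Step 1: Discard zero differences. Original n = 12; n_eff = number of nonzero differences = 12.
Nonzero differences (with sign): +4, -8, -3, +8, -5, -3, -5, +5, -9, +5, +2, -6
Step 2: Count signs: positive = 5, negative = 7.
Step 3: Under H0: P(positive) = 0.5, so the number of positives S ~ Bin(12, 0.5).
Step 4: Two-sided exact p-value = sum of Bin(12,0.5) probabilities at or below the observed probability = 0.774414.
Step 5: alpha = 0.1. fail to reject H0.

n_eff = 12, pos = 5, neg = 7, p = 0.774414, fail to reject H0.


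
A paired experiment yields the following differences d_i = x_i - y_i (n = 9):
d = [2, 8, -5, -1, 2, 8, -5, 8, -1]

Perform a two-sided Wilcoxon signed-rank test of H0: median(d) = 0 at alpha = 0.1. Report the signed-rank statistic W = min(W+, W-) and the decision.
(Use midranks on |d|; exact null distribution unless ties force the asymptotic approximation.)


Step 1: Drop any zero differences (none here) and take |d_i|.
|d| = [2, 8, 5, 1, 2, 8, 5, 8, 1]
Step 2: Midrank |d_i| (ties get averaged ranks).
ranks: |2|->3.5, |8|->8, |5|->5.5, |1|->1.5, |2|->3.5, |8|->8, |5|->5.5, |8|->8, |1|->1.5
Step 3: Attach original signs; sum ranks with positive sign and with negative sign.
W+ = 3.5 + 8 + 3.5 + 8 + 8 = 31
W- = 5.5 + 1.5 + 5.5 + 1.5 = 14
(Check: W+ + W- = 45 should equal n(n+1)/2 = 45.)
Step 4: Test statistic W = min(W+, W-) = 14.
Step 5: Ties in |d|, so use the tie-corrected normal approximation.
        E[W] = n(n+1)/4 = 9*10/4 = 22.5.
        Tie groups: |d|=1 (t=2), |d|=2 (t=2), |d|=5 (t=2), |d|=8 (t=3); sum(t^3 - t) = 42.
        Var[W] = n(n+1)(2n+1)/24 - sum(t^3-t)/48 = 1710/24 - 42/48 = 70.375.
        z = (W - E[W]) / sqrt(Var[W]) = (14 - 22.5) / 8.3890 = -1.0132.
        Two-sided p = 2*Phi(z) = 0.310948.
Step 6: alpha = 0.1. fail to reject H0.

W+ = 31, W- = 14, W = min = 14, p = 0.310948, fail to reject H0.


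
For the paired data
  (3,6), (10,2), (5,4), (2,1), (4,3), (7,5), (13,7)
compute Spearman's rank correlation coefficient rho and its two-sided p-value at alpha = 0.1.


Step 1: Rank x and y separately (midranks; no ties here).
rank(x): 3->2, 10->6, 5->4, 2->1, 4->3, 7->5, 13->7
rank(y): 6->6, 2->2, 4->4, 1->1, 3->3, 5->5, 7->7
Step 2: d_i = R_x(i) - R_y(i); compute d_i^2.
  (2-6)^2=16, (6-2)^2=16, (4-4)^2=0, (1-1)^2=0, (3-3)^2=0, (5-5)^2=0, (7-7)^2=0
sum(d^2) = 32.
Step 3: rho = 1 - 6*32 / (7*(7^2 - 1)) = 1 - 192/336 = 0.428571.
Step 4: Under H0, t = rho * sqrt((n-2)/(1-rho^2)) = 1.0607 ~ t(5).
Step 5: Two-sided p-value from the t-distribution with 5 df = 0.337368.
Step 6: alpha = 0.1. fail to reject H0.

rho = 0.4286, p = 0.337368, fail to reject H0 at alpha = 0.1.


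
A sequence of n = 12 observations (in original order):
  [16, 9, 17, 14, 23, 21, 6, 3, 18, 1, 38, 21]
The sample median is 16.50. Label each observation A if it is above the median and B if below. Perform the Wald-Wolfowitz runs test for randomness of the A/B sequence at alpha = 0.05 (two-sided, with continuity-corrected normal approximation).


Step 1: Compute median = 16.50; label A = above, B = below.
Labels in order: BBABAABBABAA  (n_A = 6, n_B = 6)
Step 2: Count runs R = 8.
Step 3: Under H0 (random ordering), E[R] = 2*n_A*n_B/(n_A+n_B) + 1 = 2*6*6/12 + 1 = 7.0000.
        Var[R] = 2*n_A*n_B*(2*n_A*n_B - n_A - n_B) / ((n_A+n_B)^2 * (n_A+n_B-1)) = 4320/1584 = 2.7273.
        SD[R] = 1.6514.
Step 4: Continuity-corrected z = (R - 0.5 - E[R]) / SD[R] = (8 - 0.5 - 7.0000) / 1.6514 = 0.3028.
Step 5: Two-sided p-value via normal approximation = 2*(1 - Phi(|z|)) = 0.762069.
Step 6: alpha = 0.05. fail to reject H0.

R = 8, z = 0.3028, p = 0.762069, fail to reject H0.


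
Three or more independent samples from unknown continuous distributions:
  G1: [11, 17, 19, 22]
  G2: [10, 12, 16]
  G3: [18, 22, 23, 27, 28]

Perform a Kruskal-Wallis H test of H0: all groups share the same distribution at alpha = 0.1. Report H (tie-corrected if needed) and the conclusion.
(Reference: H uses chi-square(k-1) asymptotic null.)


Step 1: Combine all N = 12 observations and assign midranks.
sorted (value, group, rank): (10,G2,1), (11,G1,2), (12,G2,3), (16,G2,4), (17,G1,5), (18,G3,6), (19,G1,7), (22,G1,8.5), (22,G3,8.5), (23,G3,10), (27,G3,11), (28,G3,12)
Step 2: Sum ranks within each group.
R_1 = 22.5 (n_1 = 4)
R_2 = 8 (n_2 = 3)
R_3 = 47.5 (n_3 = 5)
Step 3: H = 12/(N(N+1)) * sum(R_i^2/n_i) - 3(N+1)
     = 12/(12*13) * (22.5^2/4 + 8^2/3 + 47.5^2/5) - 3*13
     = 0.076923 * 599.146 - 39
     = 7.088141.
Step 4: Ties present; correction factor C = 1 - 6/(12^3 - 12) = 0.996503. Corrected H = 7.088141 / 0.996503 = 7.113012.
Step 5: Under H0, H ~ chi^2(2); p-value = 0.028538.
Step 6: alpha = 0.1. reject H0.

H = 7.1130, df = 2, p = 0.028538, reject H0.


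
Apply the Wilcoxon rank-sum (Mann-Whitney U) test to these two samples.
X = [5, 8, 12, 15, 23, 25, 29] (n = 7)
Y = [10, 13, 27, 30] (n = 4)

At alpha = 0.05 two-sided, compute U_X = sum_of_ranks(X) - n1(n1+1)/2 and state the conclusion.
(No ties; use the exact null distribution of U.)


Step 1: Combine and sort all 11 observations; assign midranks.
sorted (value, group): (5,X), (8,X), (10,Y), (12,X), (13,Y), (15,X), (23,X), (25,X), (27,Y), (29,X), (30,Y)
ranks: 5->1, 8->2, 10->3, 12->4, 13->5, 15->6, 23->7, 25->8, 27->9, 29->10, 30->11
Step 2: Rank sum for X: R1 = 1 + 2 + 4 + 6 + 7 + 8 + 10 = 38.
Step 3: U_X = R1 - n1(n1+1)/2 = 38 - 7*8/2 = 38 - 28 = 10.
       U_Y = n1*n2 - U_X = 28 - 10 = 18.
Step 4: No ties, so the exact null distribution of U (based on enumerating the C(11,7) = 330 equally likely rank assignments) gives the two-sided p-value.
Step 5: p-value = 0.527273; compare to alpha = 0.05. fail to reject H0.

U_X = 10, p = 0.527273, fail to reject H0 at alpha = 0.05.


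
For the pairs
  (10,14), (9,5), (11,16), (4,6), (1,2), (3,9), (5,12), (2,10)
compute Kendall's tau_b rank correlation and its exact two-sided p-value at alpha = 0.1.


Step 1: Enumerate the 28 unordered pairs (i,j) with i<j and classify each by sign(x_j-x_i) * sign(y_j-y_i).
  (1,2):dx=-1,dy=-9->C; (1,3):dx=+1,dy=+2->C; (1,4):dx=-6,dy=-8->C; (1,5):dx=-9,dy=-12->C
  (1,6):dx=-7,dy=-5->C; (1,7):dx=-5,dy=-2->C; (1,8):dx=-8,dy=-4->C; (2,3):dx=+2,dy=+11->C
  (2,4):dx=-5,dy=+1->D; (2,5):dx=-8,dy=-3->C; (2,6):dx=-6,dy=+4->D; (2,7):dx=-4,dy=+7->D
  (2,8):dx=-7,dy=+5->D; (3,4):dx=-7,dy=-10->C; (3,5):dx=-10,dy=-14->C; (3,6):dx=-8,dy=-7->C
  (3,7):dx=-6,dy=-4->C; (3,8):dx=-9,dy=-6->C; (4,5):dx=-3,dy=-4->C; (4,6):dx=-1,dy=+3->D
  (4,7):dx=+1,dy=+6->C; (4,8):dx=-2,dy=+4->D; (5,6):dx=+2,dy=+7->C; (5,7):dx=+4,dy=+10->C
  (5,8):dx=+1,dy=+8->C; (6,7):dx=+2,dy=+3->C; (6,8):dx=-1,dy=+1->D; (7,8):dx=-3,dy=-2->C
Step 2: C = 21, D = 7, total pairs = 28.
Step 3: tau = (C - D)/(n(n-1)/2) = (21 - 7)/28 = 0.500000.
Step 4: Exact two-sided p-value (enumerate n! = 40320 permutations of y under H0): p = 0.108681.
Step 5: alpha = 0.1. fail to reject H0.

tau_b = 0.5000 (C=21, D=7), p = 0.108681, fail to reject H0.


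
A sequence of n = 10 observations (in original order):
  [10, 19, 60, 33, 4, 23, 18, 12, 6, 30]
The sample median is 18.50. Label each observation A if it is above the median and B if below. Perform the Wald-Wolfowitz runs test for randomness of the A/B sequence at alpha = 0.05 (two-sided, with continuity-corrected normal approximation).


Step 1: Compute median = 18.50; label A = above, B = below.
Labels in order: BAAABABBBA  (n_A = 5, n_B = 5)
Step 2: Count runs R = 6.
Step 3: Under H0 (random ordering), E[R] = 2*n_A*n_B/(n_A+n_B) + 1 = 2*5*5/10 + 1 = 6.0000.
        Var[R] = 2*n_A*n_B*(2*n_A*n_B - n_A - n_B) / ((n_A+n_B)^2 * (n_A+n_B-1)) = 2000/900 = 2.2222.
        SD[R] = 1.4907.
Step 4: R = E[R], so z = 0 with no continuity correction.
Step 5: Two-sided p-value via normal approximation = 2*(1 - Phi(|z|)) = 1.000000.
Step 6: alpha = 0.05. fail to reject H0.

R = 6, z = 0.0000, p = 1.000000, fail to reject H0.


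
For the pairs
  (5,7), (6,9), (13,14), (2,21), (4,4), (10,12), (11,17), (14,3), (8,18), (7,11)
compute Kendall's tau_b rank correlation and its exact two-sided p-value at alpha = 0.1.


Step 1: Enumerate the 45 unordered pairs (i,j) with i<j and classify each by sign(x_j-x_i) * sign(y_j-y_i).
  (1,2):dx=+1,dy=+2->C; (1,3):dx=+8,dy=+7->C; (1,4):dx=-3,dy=+14->D; (1,5):dx=-1,dy=-3->C
  (1,6):dx=+5,dy=+5->C; (1,7):dx=+6,dy=+10->C; (1,8):dx=+9,dy=-4->D; (1,9):dx=+3,dy=+11->C
  (1,10):dx=+2,dy=+4->C; (2,3):dx=+7,dy=+5->C; (2,4):dx=-4,dy=+12->D; (2,5):dx=-2,dy=-5->C
  (2,6):dx=+4,dy=+3->C; (2,7):dx=+5,dy=+8->C; (2,8):dx=+8,dy=-6->D; (2,9):dx=+2,dy=+9->C
  (2,10):dx=+1,dy=+2->C; (3,4):dx=-11,dy=+7->D; (3,5):dx=-9,dy=-10->C; (3,6):dx=-3,dy=-2->C
  (3,7):dx=-2,dy=+3->D; (3,8):dx=+1,dy=-11->D; (3,9):dx=-5,dy=+4->D; (3,10):dx=-6,dy=-3->C
  (4,5):dx=+2,dy=-17->D; (4,6):dx=+8,dy=-9->D; (4,7):dx=+9,dy=-4->D; (4,8):dx=+12,dy=-18->D
  (4,9):dx=+6,dy=-3->D; (4,10):dx=+5,dy=-10->D; (5,6):dx=+6,dy=+8->C; (5,7):dx=+7,dy=+13->C
  (5,8):dx=+10,dy=-1->D; (5,9):dx=+4,dy=+14->C; (5,10):dx=+3,dy=+7->C; (6,7):dx=+1,dy=+5->C
  (6,8):dx=+4,dy=-9->D; (6,9):dx=-2,dy=+6->D; (6,10):dx=-3,dy=-1->C; (7,8):dx=+3,dy=-14->D
  (7,9):dx=-3,dy=+1->D; (7,10):dx=-4,dy=-6->C; (8,9):dx=-6,dy=+15->D; (8,10):dx=-7,dy=+8->D
  (9,10):dx=-1,dy=-7->C
Step 2: C = 24, D = 21, total pairs = 45.
Step 3: tau = (C - D)/(n(n-1)/2) = (24 - 21)/45 = 0.066667.
Step 4: Exact two-sided p-value (enumerate n! = 3628800 permutations of y under H0): p = 0.861801.
Step 5: alpha = 0.1. fail to reject H0.

tau_b = 0.0667 (C=24, D=21), p = 0.861801, fail to reject H0.


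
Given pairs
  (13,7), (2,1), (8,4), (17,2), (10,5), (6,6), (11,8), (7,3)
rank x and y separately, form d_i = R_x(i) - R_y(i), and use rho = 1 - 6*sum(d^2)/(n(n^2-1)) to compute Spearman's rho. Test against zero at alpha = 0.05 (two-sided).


Step 1: Rank x and y separately (midranks; no ties here).
rank(x): 13->7, 2->1, 8->4, 17->8, 10->5, 6->2, 11->6, 7->3
rank(y): 7->7, 1->1, 4->4, 2->2, 5->5, 6->6, 8->8, 3->3
Step 2: d_i = R_x(i) - R_y(i); compute d_i^2.
  (7-7)^2=0, (1-1)^2=0, (4-4)^2=0, (8-2)^2=36, (5-5)^2=0, (2-6)^2=16, (6-8)^2=4, (3-3)^2=0
sum(d^2) = 56.
Step 3: rho = 1 - 6*56 / (8*(8^2 - 1)) = 1 - 336/504 = 0.333333.
Step 4: Under H0, t = rho * sqrt((n-2)/(1-rho^2)) = 0.8660 ~ t(6).
Step 5: Two-sided p-value from the t-distribution with 6 df = 0.419753.
Step 6: alpha = 0.05. fail to reject H0.

rho = 0.3333, p = 0.419753, fail to reject H0 at alpha = 0.05.


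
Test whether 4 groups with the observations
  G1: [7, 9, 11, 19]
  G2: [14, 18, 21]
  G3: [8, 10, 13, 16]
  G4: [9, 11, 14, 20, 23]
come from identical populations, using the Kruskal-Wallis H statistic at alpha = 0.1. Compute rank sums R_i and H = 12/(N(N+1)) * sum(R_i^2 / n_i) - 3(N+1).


Step 1: Combine all N = 16 observations and assign midranks.
sorted (value, group, rank): (7,G1,1), (8,G3,2), (9,G1,3.5), (9,G4,3.5), (10,G3,5), (11,G1,6.5), (11,G4,6.5), (13,G3,8), (14,G2,9.5), (14,G4,9.5), (16,G3,11), (18,G2,12), (19,G1,13), (20,G4,14), (21,G2,15), (23,G4,16)
Step 2: Sum ranks within each group.
R_1 = 24 (n_1 = 4)
R_2 = 36.5 (n_2 = 3)
R_3 = 26 (n_3 = 4)
R_4 = 49.5 (n_4 = 5)
Step 3: H = 12/(N(N+1)) * sum(R_i^2/n_i) - 3(N+1)
     = 12/(16*17) * (24^2/4 + 36.5^2/3 + 26^2/4 + 49.5^2/5) - 3*17
     = 0.044118 * 1247.13 - 51
     = 4.020588.
Step 4: Ties present; correction factor C = 1 - 18/(16^3 - 16) = 0.995588. Corrected H = 4.020588 / 0.995588 = 4.038405.
Step 5: Under H0, H ~ chi^2(3); p-value = 0.257347.
Step 6: alpha = 0.1. fail to reject H0.

H = 4.0384, df = 3, p = 0.257347, fail to reject H0.


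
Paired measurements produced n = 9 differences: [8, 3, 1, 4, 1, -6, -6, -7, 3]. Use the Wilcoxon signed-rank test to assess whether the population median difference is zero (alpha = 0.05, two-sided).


Step 1: Drop any zero differences (none here) and take |d_i|.
|d| = [8, 3, 1, 4, 1, 6, 6, 7, 3]
Step 2: Midrank |d_i| (ties get averaged ranks).
ranks: |8|->9, |3|->3.5, |1|->1.5, |4|->5, |1|->1.5, |6|->6.5, |6|->6.5, |7|->8, |3|->3.5
Step 3: Attach original signs; sum ranks with positive sign and with negative sign.
W+ = 9 + 3.5 + 1.5 + 5 + 1.5 + 3.5 = 24
W- = 6.5 + 6.5 + 8 = 21
(Check: W+ + W- = 45 should equal n(n+1)/2 = 45.)
Step 4: Test statistic W = min(W+, W-) = 21.
Step 5: Ties in |d|, so use the tie-corrected normal approximation.
        E[W] = n(n+1)/4 = 9*10/4 = 22.5.
        Tie groups: |d|=1 (t=2), |d|=3 (t=2), |d|=6 (t=2); sum(t^3 - t) = 18.
        Var[W] = n(n+1)(2n+1)/24 - sum(t^3-t)/48 = 1710/24 - 18/48 = 70.875.
        z = (W - E[W]) / sqrt(Var[W]) = (21 - 22.5) / 8.4187 = -0.1782.
        Two-sided p = 2*Phi(z) = 0.858586.
Step 6: alpha = 0.05. fail to reject H0.

W+ = 24, W- = 21, W = min = 21, p = 0.858586, fail to reject H0.


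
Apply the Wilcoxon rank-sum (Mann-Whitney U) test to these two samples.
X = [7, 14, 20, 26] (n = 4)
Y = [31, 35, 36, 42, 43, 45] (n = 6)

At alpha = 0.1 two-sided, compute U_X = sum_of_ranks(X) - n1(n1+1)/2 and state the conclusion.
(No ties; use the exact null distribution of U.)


Step 1: Combine and sort all 10 observations; assign midranks.
sorted (value, group): (7,X), (14,X), (20,X), (26,X), (31,Y), (35,Y), (36,Y), (42,Y), (43,Y), (45,Y)
ranks: 7->1, 14->2, 20->3, 26->4, 31->5, 35->6, 36->7, 42->8, 43->9, 45->10
Step 2: Rank sum for X: R1 = 1 + 2 + 3 + 4 = 10.
Step 3: U_X = R1 - n1(n1+1)/2 = 10 - 4*5/2 = 10 - 10 = 0.
       U_Y = n1*n2 - U_X = 24 - 0 = 24.
Step 4: No ties, so the exact null distribution of U (based on enumerating the C(10,4) = 210 equally likely rank assignments) gives the two-sided p-value.
Step 5: p-value = 0.009524; compare to alpha = 0.1. reject H0.

U_X = 0, p = 0.009524, reject H0 at alpha = 0.1.


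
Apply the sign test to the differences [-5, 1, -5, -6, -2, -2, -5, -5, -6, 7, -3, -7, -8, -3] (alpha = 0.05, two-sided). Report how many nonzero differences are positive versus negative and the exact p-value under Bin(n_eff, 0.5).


Step 1: Discard zero differences. Original n = 14; n_eff = number of nonzero differences = 14.
Nonzero differences (with sign): -5, +1, -5, -6, -2, -2, -5, -5, -6, +7, -3, -7, -8, -3
Step 2: Count signs: positive = 2, negative = 12.
Step 3: Under H0: P(positive) = 0.5, so the number of positives S ~ Bin(14, 0.5).
Step 4: Two-sided exact p-value = sum of Bin(14,0.5) probabilities at or below the observed probability = 0.012939.
Step 5: alpha = 0.05. reject H0.

n_eff = 14, pos = 2, neg = 12, p = 0.012939, reject H0.


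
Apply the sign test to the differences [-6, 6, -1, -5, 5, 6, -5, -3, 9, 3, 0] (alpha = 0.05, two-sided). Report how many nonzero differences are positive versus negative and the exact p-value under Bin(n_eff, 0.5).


Step 1: Discard zero differences. Original n = 11; n_eff = number of nonzero differences = 10.
Nonzero differences (with sign): -6, +6, -1, -5, +5, +6, -5, -3, +9, +3
Step 2: Count signs: positive = 5, negative = 5.
Step 3: Under H0: P(positive) = 0.5, so the number of positives S ~ Bin(10, 0.5).
Step 4: Two-sided exact p-value = sum of Bin(10,0.5) probabilities at or below the observed probability = 1.000000.
Step 5: alpha = 0.05. fail to reject H0.

n_eff = 10, pos = 5, neg = 5, p = 1.000000, fail to reject H0.


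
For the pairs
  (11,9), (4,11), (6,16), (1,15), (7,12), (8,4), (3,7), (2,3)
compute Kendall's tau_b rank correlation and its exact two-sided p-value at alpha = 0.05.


Step 1: Enumerate the 28 unordered pairs (i,j) with i<j and classify each by sign(x_j-x_i) * sign(y_j-y_i).
  (1,2):dx=-7,dy=+2->D; (1,3):dx=-5,dy=+7->D; (1,4):dx=-10,dy=+6->D; (1,5):dx=-4,dy=+3->D
  (1,6):dx=-3,dy=-5->C; (1,7):dx=-8,dy=-2->C; (1,8):dx=-9,dy=-6->C; (2,3):dx=+2,dy=+5->C
  (2,4):dx=-3,dy=+4->D; (2,5):dx=+3,dy=+1->C; (2,6):dx=+4,dy=-7->D; (2,7):dx=-1,dy=-4->C
  (2,8):dx=-2,dy=-8->C; (3,4):dx=-5,dy=-1->C; (3,5):dx=+1,dy=-4->D; (3,6):dx=+2,dy=-12->D
  (3,7):dx=-3,dy=-9->C; (3,8):dx=-4,dy=-13->C; (4,5):dx=+6,dy=-3->D; (4,6):dx=+7,dy=-11->D
  (4,7):dx=+2,dy=-8->D; (4,8):dx=+1,dy=-12->D; (5,6):dx=+1,dy=-8->D; (5,7):dx=-4,dy=-5->C
  (5,8):dx=-5,dy=-9->C; (6,7):dx=-5,dy=+3->D; (6,8):dx=-6,dy=-1->C; (7,8):dx=-1,dy=-4->C
Step 2: C = 14, D = 14, total pairs = 28.
Step 3: tau = (C - D)/(n(n-1)/2) = (14 - 14)/28 = 0.000000.
Step 4: Exact two-sided p-value (enumerate n! = 40320 permutations of y under H0): p = 1.000000.
Step 5: alpha = 0.05. fail to reject H0.

tau_b = 0.0000 (C=14, D=14), p = 1.000000, fail to reject H0.


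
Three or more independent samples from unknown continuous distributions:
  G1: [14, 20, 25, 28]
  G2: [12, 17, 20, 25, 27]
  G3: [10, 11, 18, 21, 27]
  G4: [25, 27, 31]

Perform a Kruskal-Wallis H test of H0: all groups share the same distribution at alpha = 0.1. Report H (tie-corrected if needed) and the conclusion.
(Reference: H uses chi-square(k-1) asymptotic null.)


Step 1: Combine all N = 17 observations and assign midranks.
sorted (value, group, rank): (10,G3,1), (11,G3,2), (12,G2,3), (14,G1,4), (17,G2,5), (18,G3,6), (20,G1,7.5), (20,G2,7.5), (21,G3,9), (25,G1,11), (25,G2,11), (25,G4,11), (27,G2,14), (27,G3,14), (27,G4,14), (28,G1,16), (31,G4,17)
Step 2: Sum ranks within each group.
R_1 = 38.5 (n_1 = 4)
R_2 = 40.5 (n_2 = 5)
R_3 = 32 (n_3 = 5)
R_4 = 42 (n_4 = 3)
Step 3: H = 12/(N(N+1)) * sum(R_i^2/n_i) - 3(N+1)
     = 12/(17*18) * (38.5^2/4 + 40.5^2/5 + 32^2/5 + 42^2/3) - 3*18
     = 0.039216 * 1491.41 - 54
     = 4.486765.
Step 4: Ties present; correction factor C = 1 - 54/(17^3 - 17) = 0.988971. Corrected H = 4.486765 / 0.988971 = 4.536803.
Step 5: Under H0, H ~ chi^2(3); p-value = 0.209031.
Step 6: alpha = 0.1. fail to reject H0.

H = 4.5368, df = 3, p = 0.209031, fail to reject H0.


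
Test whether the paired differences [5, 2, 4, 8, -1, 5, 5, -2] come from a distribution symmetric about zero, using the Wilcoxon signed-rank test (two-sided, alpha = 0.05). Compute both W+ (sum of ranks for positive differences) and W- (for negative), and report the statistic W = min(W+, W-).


Step 1: Drop any zero differences (none here) and take |d_i|.
|d| = [5, 2, 4, 8, 1, 5, 5, 2]
Step 2: Midrank |d_i| (ties get averaged ranks).
ranks: |5|->6, |2|->2.5, |4|->4, |8|->8, |1|->1, |5|->6, |5|->6, |2|->2.5
Step 3: Attach original signs; sum ranks with positive sign and with negative sign.
W+ = 6 + 2.5 + 4 + 8 + 6 + 6 = 32.5
W- = 1 + 2.5 = 3.5
(Check: W+ + W- = 36 should equal n(n+1)/2 = 36.)
Step 4: Test statistic W = min(W+, W-) = 3.5.
Step 5: Ties in |d|, so use the tie-corrected normal approximation.
        E[W] = n(n+1)/4 = 8*9/4 = 18.
        Tie groups: |d|=2 (t=2), |d|=5 (t=3); sum(t^3 - t) = 30.
        Var[W] = n(n+1)(2n+1)/24 - sum(t^3-t)/48 = 1224/24 - 30/48 = 50.375.
        z = (W - E[W]) / sqrt(Var[W]) = (3.5 - 18) / 7.0975 = -2.0430.
        Two-sided p = 2*Phi(z) = 0.041056.
Step 6: alpha = 0.05. reject H0.

W+ = 32.5, W- = 3.5, W = min = 3.5, p = 0.041056, reject H0.


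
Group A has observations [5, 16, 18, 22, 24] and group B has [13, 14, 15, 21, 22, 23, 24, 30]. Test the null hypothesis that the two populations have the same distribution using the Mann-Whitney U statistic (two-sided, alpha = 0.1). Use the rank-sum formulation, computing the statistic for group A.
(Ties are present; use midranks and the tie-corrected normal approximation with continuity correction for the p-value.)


Step 1: Combine and sort all 13 observations; assign midranks.
sorted (value, group): (5,X), (13,Y), (14,Y), (15,Y), (16,X), (18,X), (21,Y), (22,X), (22,Y), (23,Y), (24,X), (24,Y), (30,Y)
ranks: 5->1, 13->2, 14->3, 15->4, 16->5, 18->6, 21->7, 22->8.5, 22->8.5, 23->10, 24->11.5, 24->11.5, 30->13
Step 2: Rank sum for X: R1 = 1 + 5 + 6 + 8.5 + 11.5 = 32.
Step 3: U_X = R1 - n1(n1+1)/2 = 32 - 5*6/2 = 32 - 15 = 17.
       U_Y = n1*n2 - U_X = 40 - 17 = 23.
Step 4: Ties are present, so use the tie-corrected normal approximation (with continuity correction) for the p-value.
Step 5: p-value = 0.713640; compare to alpha = 0.1. fail to reject H0.

U_X = 17, p = 0.713640, fail to reject H0 at alpha = 0.1.


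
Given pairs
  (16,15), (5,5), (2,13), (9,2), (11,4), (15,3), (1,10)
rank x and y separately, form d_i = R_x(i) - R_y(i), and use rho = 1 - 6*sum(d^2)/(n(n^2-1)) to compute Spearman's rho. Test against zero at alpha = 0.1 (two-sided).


Step 1: Rank x and y separately (midranks; no ties here).
rank(x): 16->7, 5->3, 2->2, 9->4, 11->5, 15->6, 1->1
rank(y): 15->7, 5->4, 13->6, 2->1, 4->3, 3->2, 10->5
Step 2: d_i = R_x(i) - R_y(i); compute d_i^2.
  (7-7)^2=0, (3-4)^2=1, (2-6)^2=16, (4-1)^2=9, (5-3)^2=4, (6-2)^2=16, (1-5)^2=16
sum(d^2) = 62.
Step 3: rho = 1 - 6*62 / (7*(7^2 - 1)) = 1 - 372/336 = -0.107143.
Step 4: Under H0, t = rho * sqrt((n-2)/(1-rho^2)) = -0.2410 ~ t(5).
Step 5: Two-sided p-value from the t-distribution with 5 df = 0.819151.
Step 6: alpha = 0.1. fail to reject H0.

rho = -0.1071, p = 0.819151, fail to reject H0 at alpha = 0.1.


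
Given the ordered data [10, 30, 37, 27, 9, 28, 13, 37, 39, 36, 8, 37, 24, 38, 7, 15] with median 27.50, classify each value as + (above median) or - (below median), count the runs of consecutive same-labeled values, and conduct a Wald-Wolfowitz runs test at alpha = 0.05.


Step 1: Compute median = 27.50; label A = above, B = below.
Labels in order: BAABBABAAABABABB  (n_A = 8, n_B = 8)
Step 2: Count runs R = 11.
Step 3: Under H0 (random ordering), E[R] = 2*n_A*n_B/(n_A+n_B) + 1 = 2*8*8/16 + 1 = 9.0000.
        Var[R] = 2*n_A*n_B*(2*n_A*n_B - n_A - n_B) / ((n_A+n_B)^2 * (n_A+n_B-1)) = 14336/3840 = 3.7333.
        SD[R] = 1.9322.
Step 4: Continuity-corrected z = (R - 0.5 - E[R]) / SD[R] = (11 - 0.5 - 9.0000) / 1.9322 = 0.7763.
Step 5: Two-sided p-value via normal approximation = 2*(1 - Phi(|z|)) = 0.437558.
Step 6: alpha = 0.05. fail to reject H0.

R = 11, z = 0.7763, p = 0.437558, fail to reject H0.


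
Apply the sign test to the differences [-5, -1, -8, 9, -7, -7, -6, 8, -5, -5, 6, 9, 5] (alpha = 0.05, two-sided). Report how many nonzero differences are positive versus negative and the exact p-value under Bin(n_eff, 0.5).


Step 1: Discard zero differences. Original n = 13; n_eff = number of nonzero differences = 13.
Nonzero differences (with sign): -5, -1, -8, +9, -7, -7, -6, +8, -5, -5, +6, +9, +5
Step 2: Count signs: positive = 5, negative = 8.
Step 3: Under H0: P(positive) = 0.5, so the number of positives S ~ Bin(13, 0.5).
Step 4: Two-sided exact p-value = sum of Bin(13,0.5) probabilities at or below the observed probability = 0.581055.
Step 5: alpha = 0.05. fail to reject H0.

n_eff = 13, pos = 5, neg = 8, p = 0.581055, fail to reject H0.


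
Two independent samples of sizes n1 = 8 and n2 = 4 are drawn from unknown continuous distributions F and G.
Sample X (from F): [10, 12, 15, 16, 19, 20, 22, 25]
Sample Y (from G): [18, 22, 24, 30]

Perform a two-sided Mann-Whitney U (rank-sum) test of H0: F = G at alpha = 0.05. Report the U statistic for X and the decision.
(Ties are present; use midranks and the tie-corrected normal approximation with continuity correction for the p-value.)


Step 1: Combine and sort all 12 observations; assign midranks.
sorted (value, group): (10,X), (12,X), (15,X), (16,X), (18,Y), (19,X), (20,X), (22,X), (22,Y), (24,Y), (25,X), (30,Y)
ranks: 10->1, 12->2, 15->3, 16->4, 18->5, 19->6, 20->7, 22->8.5, 22->8.5, 24->10, 25->11, 30->12
Step 2: Rank sum for X: R1 = 1 + 2 + 3 + 4 + 6 + 7 + 8.5 + 11 = 42.5.
Step 3: U_X = R1 - n1(n1+1)/2 = 42.5 - 8*9/2 = 42.5 - 36 = 6.5.
       U_Y = n1*n2 - U_X = 32 - 6.5 = 25.5.
Step 4: Ties are present, so use the tie-corrected normal approximation (with continuity correction) for the p-value.
Step 5: p-value = 0.125707; compare to alpha = 0.05. fail to reject H0.

U_X = 6.5, p = 0.125707, fail to reject H0 at alpha = 0.05.


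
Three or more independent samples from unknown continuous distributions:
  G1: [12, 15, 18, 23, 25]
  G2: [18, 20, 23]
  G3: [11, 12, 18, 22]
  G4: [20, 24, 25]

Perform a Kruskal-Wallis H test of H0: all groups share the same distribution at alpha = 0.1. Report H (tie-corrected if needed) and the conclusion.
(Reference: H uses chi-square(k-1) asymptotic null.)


Step 1: Combine all N = 15 observations and assign midranks.
sorted (value, group, rank): (11,G3,1), (12,G1,2.5), (12,G3,2.5), (15,G1,4), (18,G1,6), (18,G2,6), (18,G3,6), (20,G2,8.5), (20,G4,8.5), (22,G3,10), (23,G1,11.5), (23,G2,11.5), (24,G4,13), (25,G1,14.5), (25,G4,14.5)
Step 2: Sum ranks within each group.
R_1 = 38.5 (n_1 = 5)
R_2 = 26 (n_2 = 3)
R_3 = 19.5 (n_3 = 4)
R_4 = 36 (n_4 = 3)
Step 3: H = 12/(N(N+1)) * sum(R_i^2/n_i) - 3(N+1)
     = 12/(15*16) * (38.5^2/5 + 26^2/3 + 19.5^2/4 + 36^2/3) - 3*16
     = 0.050000 * 1048.85 - 48
     = 4.442292.
Step 4: Ties present; correction factor C = 1 - 48/(15^3 - 15) = 0.985714. Corrected H = 4.442292 / 0.985714 = 4.506673.
Step 5: Under H0, H ~ chi^2(3); p-value = 0.211696.
Step 6: alpha = 0.1. fail to reject H0.

H = 4.5067, df = 3, p = 0.211696, fail to reject H0.


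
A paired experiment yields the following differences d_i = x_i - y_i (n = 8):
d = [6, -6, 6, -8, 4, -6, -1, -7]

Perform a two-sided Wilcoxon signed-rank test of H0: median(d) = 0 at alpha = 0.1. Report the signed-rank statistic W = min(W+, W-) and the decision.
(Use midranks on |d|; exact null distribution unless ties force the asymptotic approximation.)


Step 1: Drop any zero differences (none here) and take |d_i|.
|d| = [6, 6, 6, 8, 4, 6, 1, 7]
Step 2: Midrank |d_i| (ties get averaged ranks).
ranks: |6|->4.5, |6|->4.5, |6|->4.5, |8|->8, |4|->2, |6|->4.5, |1|->1, |7|->7
Step 3: Attach original signs; sum ranks with positive sign and with negative sign.
W+ = 4.5 + 4.5 + 2 = 11
W- = 4.5 + 8 + 4.5 + 1 + 7 = 25
(Check: W+ + W- = 36 should equal n(n+1)/2 = 36.)
Step 4: Test statistic W = min(W+, W-) = 11.
Step 5: Ties in |d|, so use the tie-corrected normal approximation.
        E[W] = n(n+1)/4 = 8*9/4 = 18.
        Tie groups: |d|=6 (t=4); sum(t^3 - t) = 60.
        Var[W] = n(n+1)(2n+1)/24 - sum(t^3-t)/48 = 1224/24 - 60/48 = 49.75.
        z = (W - E[W]) / sqrt(Var[W]) = (11 - 18) / 7.0534 = -0.9924.
        Two-sided p = 2*Phi(z) = 0.320986.
Step 6: alpha = 0.1. fail to reject H0.

W+ = 11, W- = 25, W = min = 11, p = 0.320986, fail to reject H0.


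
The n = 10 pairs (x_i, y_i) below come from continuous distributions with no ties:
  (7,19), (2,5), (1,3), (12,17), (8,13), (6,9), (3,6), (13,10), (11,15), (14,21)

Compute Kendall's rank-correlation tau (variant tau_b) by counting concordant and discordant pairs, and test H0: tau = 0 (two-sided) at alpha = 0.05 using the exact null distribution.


Step 1: Enumerate the 45 unordered pairs (i,j) with i<j and classify each by sign(x_j-x_i) * sign(y_j-y_i).
  (1,2):dx=-5,dy=-14->C; (1,3):dx=-6,dy=-16->C; (1,4):dx=+5,dy=-2->D; (1,5):dx=+1,dy=-6->D
  (1,6):dx=-1,dy=-10->C; (1,7):dx=-4,dy=-13->C; (1,8):dx=+6,dy=-9->D; (1,9):dx=+4,dy=-4->D
  (1,10):dx=+7,dy=+2->C; (2,3):dx=-1,dy=-2->C; (2,4):dx=+10,dy=+12->C; (2,5):dx=+6,dy=+8->C
  (2,6):dx=+4,dy=+4->C; (2,7):dx=+1,dy=+1->C; (2,8):dx=+11,dy=+5->C; (2,9):dx=+9,dy=+10->C
  (2,10):dx=+12,dy=+16->C; (3,4):dx=+11,dy=+14->C; (3,5):dx=+7,dy=+10->C; (3,6):dx=+5,dy=+6->C
  (3,7):dx=+2,dy=+3->C; (3,8):dx=+12,dy=+7->C; (3,9):dx=+10,dy=+12->C; (3,10):dx=+13,dy=+18->C
  (4,5):dx=-4,dy=-4->C; (4,6):dx=-6,dy=-8->C; (4,7):dx=-9,dy=-11->C; (4,8):dx=+1,dy=-7->D
  (4,9):dx=-1,dy=-2->C; (4,10):dx=+2,dy=+4->C; (5,6):dx=-2,dy=-4->C; (5,7):dx=-5,dy=-7->C
  (5,8):dx=+5,dy=-3->D; (5,9):dx=+3,dy=+2->C; (5,10):dx=+6,dy=+8->C; (6,7):dx=-3,dy=-3->C
  (6,8):dx=+7,dy=+1->C; (6,9):dx=+5,dy=+6->C; (6,10):dx=+8,dy=+12->C; (7,8):dx=+10,dy=+4->C
  (7,9):dx=+8,dy=+9->C; (7,10):dx=+11,dy=+15->C; (8,9):dx=-2,dy=+5->D; (8,10):dx=+1,dy=+11->C
  (9,10):dx=+3,dy=+6->C
Step 2: C = 38, D = 7, total pairs = 45.
Step 3: tau = (C - D)/(n(n-1)/2) = (38 - 7)/45 = 0.688889.
Step 4: Exact two-sided p-value (enumerate n! = 3628800 permutations of y under H0): p = 0.004687.
Step 5: alpha = 0.05. reject H0.

tau_b = 0.6889 (C=38, D=7), p = 0.004687, reject H0.


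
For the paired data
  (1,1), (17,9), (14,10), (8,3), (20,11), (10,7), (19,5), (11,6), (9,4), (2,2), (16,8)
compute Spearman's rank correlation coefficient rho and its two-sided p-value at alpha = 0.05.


Step 1: Rank x and y separately (midranks; no ties here).
rank(x): 1->1, 17->9, 14->7, 8->3, 20->11, 10->5, 19->10, 11->6, 9->4, 2->2, 16->8
rank(y): 1->1, 9->9, 10->10, 3->3, 11->11, 7->7, 5->5, 6->6, 4->4, 2->2, 8->8
Step 2: d_i = R_x(i) - R_y(i); compute d_i^2.
  (1-1)^2=0, (9-9)^2=0, (7-10)^2=9, (3-3)^2=0, (11-11)^2=0, (5-7)^2=4, (10-5)^2=25, (6-6)^2=0, (4-4)^2=0, (2-2)^2=0, (8-8)^2=0
sum(d^2) = 38.
Step 3: rho = 1 - 6*38 / (11*(11^2 - 1)) = 1 - 228/1320 = 0.827273.
Step 4: Under H0, t = rho * sqrt((n-2)/(1-rho^2)) = 4.4176 ~ t(9).
Step 5: Two-sided p-value from the t-distribution with 9 df = 0.001677.
Step 6: alpha = 0.05. reject H0.

rho = 0.8273, p = 0.001677, reject H0 at alpha = 0.05.


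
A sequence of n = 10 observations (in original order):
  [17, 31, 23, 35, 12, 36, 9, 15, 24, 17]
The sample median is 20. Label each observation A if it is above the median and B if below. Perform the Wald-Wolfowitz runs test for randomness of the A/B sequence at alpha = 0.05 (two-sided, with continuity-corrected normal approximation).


Step 1: Compute median = 20; label A = above, B = below.
Labels in order: BAAABABBAB  (n_A = 5, n_B = 5)
Step 2: Count runs R = 7.
Step 3: Under H0 (random ordering), E[R] = 2*n_A*n_B/(n_A+n_B) + 1 = 2*5*5/10 + 1 = 6.0000.
        Var[R] = 2*n_A*n_B*(2*n_A*n_B - n_A - n_B) / ((n_A+n_B)^2 * (n_A+n_B-1)) = 2000/900 = 2.2222.
        SD[R] = 1.4907.
Step 4: Continuity-corrected z = (R - 0.5 - E[R]) / SD[R] = (7 - 0.5 - 6.0000) / 1.4907 = 0.3354.
Step 5: Two-sided p-value via normal approximation = 2*(1 - Phi(|z|)) = 0.737316.
Step 6: alpha = 0.05. fail to reject H0.

R = 7, z = 0.3354, p = 0.737316, fail to reject H0.


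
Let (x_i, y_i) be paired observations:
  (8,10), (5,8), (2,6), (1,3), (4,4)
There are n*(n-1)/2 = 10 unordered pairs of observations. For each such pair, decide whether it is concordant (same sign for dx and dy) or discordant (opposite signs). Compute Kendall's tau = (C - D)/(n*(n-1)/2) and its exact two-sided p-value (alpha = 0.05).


Step 1: Enumerate the 10 unordered pairs (i,j) with i<j and classify each by sign(x_j-x_i) * sign(y_j-y_i).
  (1,2):dx=-3,dy=-2->C; (1,3):dx=-6,dy=-4->C; (1,4):dx=-7,dy=-7->C; (1,5):dx=-4,dy=-6->C
  (2,3):dx=-3,dy=-2->C; (2,4):dx=-4,dy=-5->C; (2,5):dx=-1,dy=-4->C; (3,4):dx=-1,dy=-3->C
  (3,5):dx=+2,dy=-2->D; (4,5):dx=+3,dy=+1->C
Step 2: C = 9, D = 1, total pairs = 10.
Step 3: tau = (C - D)/(n(n-1)/2) = (9 - 1)/10 = 0.800000.
Step 4: Exact two-sided p-value (enumerate n! = 120 permutations of y under H0): p = 0.083333.
Step 5: alpha = 0.05. fail to reject H0.

tau_b = 0.8000 (C=9, D=1), p = 0.083333, fail to reject H0.


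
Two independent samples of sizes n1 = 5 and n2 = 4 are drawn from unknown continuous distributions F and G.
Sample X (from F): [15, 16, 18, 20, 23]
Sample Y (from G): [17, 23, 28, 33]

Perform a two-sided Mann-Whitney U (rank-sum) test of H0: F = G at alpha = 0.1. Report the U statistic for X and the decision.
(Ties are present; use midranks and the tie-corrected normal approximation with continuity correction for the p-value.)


Step 1: Combine and sort all 9 observations; assign midranks.
sorted (value, group): (15,X), (16,X), (17,Y), (18,X), (20,X), (23,X), (23,Y), (28,Y), (33,Y)
ranks: 15->1, 16->2, 17->3, 18->4, 20->5, 23->6.5, 23->6.5, 28->8, 33->9
Step 2: Rank sum for X: R1 = 1 + 2 + 4 + 5 + 6.5 = 18.5.
Step 3: U_X = R1 - n1(n1+1)/2 = 18.5 - 5*6/2 = 18.5 - 15 = 3.5.
       U_Y = n1*n2 - U_X = 20 - 3.5 = 16.5.
Step 4: Ties are present, so use the tie-corrected normal approximation (with continuity correction) for the p-value.
Step 5: p-value = 0.139983; compare to alpha = 0.1. fail to reject H0.

U_X = 3.5, p = 0.139983, fail to reject H0 at alpha = 0.1.


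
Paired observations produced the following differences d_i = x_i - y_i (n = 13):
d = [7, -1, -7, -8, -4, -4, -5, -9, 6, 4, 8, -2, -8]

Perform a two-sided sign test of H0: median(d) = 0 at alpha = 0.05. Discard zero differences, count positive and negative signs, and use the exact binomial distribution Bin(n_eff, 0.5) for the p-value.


Step 1: Discard zero differences. Original n = 13; n_eff = number of nonzero differences = 13.
Nonzero differences (with sign): +7, -1, -7, -8, -4, -4, -5, -9, +6, +4, +8, -2, -8
Step 2: Count signs: positive = 4, negative = 9.
Step 3: Under H0: P(positive) = 0.5, so the number of positives S ~ Bin(13, 0.5).
Step 4: Two-sided exact p-value = sum of Bin(13,0.5) probabilities at or below the observed probability = 0.266846.
Step 5: alpha = 0.05. fail to reject H0.

n_eff = 13, pos = 4, neg = 9, p = 0.266846, fail to reject H0.


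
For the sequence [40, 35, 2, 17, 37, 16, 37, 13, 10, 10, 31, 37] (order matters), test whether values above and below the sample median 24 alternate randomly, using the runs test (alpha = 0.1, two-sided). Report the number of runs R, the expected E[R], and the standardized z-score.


Step 1: Compute median = 24; label A = above, B = below.
Labels in order: AABBABABBBAA  (n_A = 6, n_B = 6)
Step 2: Count runs R = 7.
Step 3: Under H0 (random ordering), E[R] = 2*n_A*n_B/(n_A+n_B) + 1 = 2*6*6/12 + 1 = 7.0000.
        Var[R] = 2*n_A*n_B*(2*n_A*n_B - n_A - n_B) / ((n_A+n_B)^2 * (n_A+n_B-1)) = 4320/1584 = 2.7273.
        SD[R] = 1.6514.
Step 4: R = E[R], so z = 0 with no continuity correction.
Step 5: Two-sided p-value via normal approximation = 2*(1 - Phi(|z|)) = 1.000000.
Step 6: alpha = 0.1. fail to reject H0.

R = 7, z = 0.0000, p = 1.000000, fail to reject H0.


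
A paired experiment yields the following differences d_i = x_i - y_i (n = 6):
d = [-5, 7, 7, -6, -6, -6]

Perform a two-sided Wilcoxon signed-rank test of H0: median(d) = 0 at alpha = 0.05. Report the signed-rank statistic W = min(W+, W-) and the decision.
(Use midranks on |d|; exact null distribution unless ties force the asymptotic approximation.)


Step 1: Drop any zero differences (none here) and take |d_i|.
|d| = [5, 7, 7, 6, 6, 6]
Step 2: Midrank |d_i| (ties get averaged ranks).
ranks: |5|->1, |7|->5.5, |7|->5.5, |6|->3, |6|->3, |6|->3
Step 3: Attach original signs; sum ranks with positive sign and with negative sign.
W+ = 5.5 + 5.5 = 11
W- = 1 + 3 + 3 + 3 = 10
(Check: W+ + W- = 21 should equal n(n+1)/2 = 21.)
Step 4: Test statistic W = min(W+, W-) = 10.
Step 5: Ties in |d|, so use the tie-corrected normal approximation.
        E[W] = n(n+1)/4 = 6*7/4 = 10.5.
        Tie groups: |d|=6 (t=3), |d|=7 (t=2); sum(t^3 - t) = 30.
        Var[W] = n(n+1)(2n+1)/24 - sum(t^3-t)/48 = 546/24 - 30/48 = 22.125.
        z = (W - E[W]) / sqrt(Var[W]) = (10 - 10.5) / 4.7037 = -0.1063.
        Two-sided p = 2*Phi(z) = 0.915345.
Step 6: alpha = 0.05. fail to reject H0.

W+ = 11, W- = 10, W = min = 10, p = 0.915345, fail to reject H0.


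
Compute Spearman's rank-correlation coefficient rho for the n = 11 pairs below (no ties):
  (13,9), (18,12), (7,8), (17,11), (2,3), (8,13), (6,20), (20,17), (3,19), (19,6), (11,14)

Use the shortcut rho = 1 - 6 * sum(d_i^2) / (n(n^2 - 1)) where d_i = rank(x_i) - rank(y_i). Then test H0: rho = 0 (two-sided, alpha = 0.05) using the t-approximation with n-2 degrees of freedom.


Step 1: Rank x and y separately (midranks; no ties here).
rank(x): 13->7, 18->9, 7->4, 17->8, 2->1, 8->5, 6->3, 20->11, 3->2, 19->10, 11->6
rank(y): 9->4, 12->6, 8->3, 11->5, 3->1, 13->7, 20->11, 17->9, 19->10, 6->2, 14->8
Step 2: d_i = R_x(i) - R_y(i); compute d_i^2.
  (7-4)^2=9, (9-6)^2=9, (4-3)^2=1, (8-5)^2=9, (1-1)^2=0, (5-7)^2=4, (3-11)^2=64, (11-9)^2=4, (2-10)^2=64, (10-2)^2=64, (6-8)^2=4
sum(d^2) = 232.
Step 3: rho = 1 - 6*232 / (11*(11^2 - 1)) = 1 - 1392/1320 = -0.054545.
Step 4: Under H0, t = rho * sqrt((n-2)/(1-rho^2)) = -0.1639 ~ t(9).
Step 5: Two-sided p-value from the t-distribution with 9 df = 0.873447.
Step 6: alpha = 0.05. fail to reject H0.

rho = -0.0545, p = 0.873447, fail to reject H0 at alpha = 0.05.


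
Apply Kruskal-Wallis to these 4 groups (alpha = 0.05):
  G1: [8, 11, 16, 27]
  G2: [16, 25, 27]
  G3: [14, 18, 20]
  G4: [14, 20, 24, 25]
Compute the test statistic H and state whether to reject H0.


Step 1: Combine all N = 14 observations and assign midranks.
sorted (value, group, rank): (8,G1,1), (11,G1,2), (14,G3,3.5), (14,G4,3.5), (16,G1,5.5), (16,G2,5.5), (18,G3,7), (20,G3,8.5), (20,G4,8.5), (24,G4,10), (25,G2,11.5), (25,G4,11.5), (27,G1,13.5), (27,G2,13.5)
Step 2: Sum ranks within each group.
R_1 = 22 (n_1 = 4)
R_2 = 30.5 (n_2 = 3)
R_3 = 19 (n_3 = 3)
R_4 = 33.5 (n_4 = 4)
Step 3: H = 12/(N(N+1)) * sum(R_i^2/n_i) - 3(N+1)
     = 12/(14*15) * (22^2/4 + 30.5^2/3 + 19^2/3 + 33.5^2/4) - 3*15
     = 0.057143 * 831.979 - 45
     = 2.541667.
Step 4: Ties present; correction factor C = 1 - 30/(14^3 - 14) = 0.989011. Corrected H = 2.541667 / 0.989011 = 2.569907.
Step 5: Under H0, H ~ chi^2(3); p-value = 0.462790.
Step 6: alpha = 0.05. fail to reject H0.

H = 2.5699, df = 3, p = 0.462790, fail to reject H0.


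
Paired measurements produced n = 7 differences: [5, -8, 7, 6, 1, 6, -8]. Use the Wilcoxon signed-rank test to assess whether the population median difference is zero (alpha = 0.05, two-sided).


Step 1: Drop any zero differences (none here) and take |d_i|.
|d| = [5, 8, 7, 6, 1, 6, 8]
Step 2: Midrank |d_i| (ties get averaged ranks).
ranks: |5|->2, |8|->6.5, |7|->5, |6|->3.5, |1|->1, |6|->3.5, |8|->6.5
Step 3: Attach original signs; sum ranks with positive sign and with negative sign.
W+ = 2 + 5 + 3.5 + 1 + 3.5 = 15
W- = 6.5 + 6.5 = 13
(Check: W+ + W- = 28 should equal n(n+1)/2 = 28.)
Step 4: Test statistic W = min(W+, W-) = 13.
Step 5: Ties in |d|, so use the tie-corrected normal approximation.
        E[W] = n(n+1)/4 = 7*8/4 = 14.
        Tie groups: |d|=6 (t=2), |d|=8 (t=2); sum(t^3 - t) = 12.
        Var[W] = n(n+1)(2n+1)/24 - sum(t^3-t)/48 = 840/24 - 12/48 = 34.75.
        z = (W - E[W]) / sqrt(Var[W]) = (13 - 14) / 5.8949 = -0.1696.
        Two-sided p = 2*Phi(z) = 0.865295.
Step 6: alpha = 0.05. fail to reject H0.

W+ = 15, W- = 13, W = min = 13, p = 0.865295, fail to reject H0.


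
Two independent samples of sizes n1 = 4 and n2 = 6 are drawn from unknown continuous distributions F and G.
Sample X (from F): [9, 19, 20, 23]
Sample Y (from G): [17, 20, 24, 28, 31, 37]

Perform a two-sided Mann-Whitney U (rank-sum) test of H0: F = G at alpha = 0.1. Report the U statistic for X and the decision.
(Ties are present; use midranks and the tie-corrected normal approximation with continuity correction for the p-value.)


Step 1: Combine and sort all 10 observations; assign midranks.
sorted (value, group): (9,X), (17,Y), (19,X), (20,X), (20,Y), (23,X), (24,Y), (28,Y), (31,Y), (37,Y)
ranks: 9->1, 17->2, 19->3, 20->4.5, 20->4.5, 23->6, 24->7, 28->8, 31->9, 37->10
Step 2: Rank sum for X: R1 = 1 + 3 + 4.5 + 6 = 14.5.
Step 3: U_X = R1 - n1(n1+1)/2 = 14.5 - 4*5/2 = 14.5 - 10 = 4.5.
       U_Y = n1*n2 - U_X = 24 - 4.5 = 19.5.
Step 4: Ties are present, so use the tie-corrected normal approximation (with continuity correction) for the p-value.
Step 5: p-value = 0.134407; compare to alpha = 0.1. fail to reject H0.

U_X = 4.5, p = 0.134407, fail to reject H0 at alpha = 0.1.
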